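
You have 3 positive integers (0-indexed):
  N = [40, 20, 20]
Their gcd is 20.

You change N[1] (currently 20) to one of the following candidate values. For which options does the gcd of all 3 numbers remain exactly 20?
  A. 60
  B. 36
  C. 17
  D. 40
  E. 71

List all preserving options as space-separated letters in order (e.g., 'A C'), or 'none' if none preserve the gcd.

Old gcd = 20; gcd of others (without N[1]) = 20
New gcd for candidate v: gcd(20, v). Preserves old gcd iff gcd(20, v) = 20.
  Option A: v=60, gcd(20,60)=20 -> preserves
  Option B: v=36, gcd(20,36)=4 -> changes
  Option C: v=17, gcd(20,17)=1 -> changes
  Option D: v=40, gcd(20,40)=20 -> preserves
  Option E: v=71, gcd(20,71)=1 -> changes

Answer: A D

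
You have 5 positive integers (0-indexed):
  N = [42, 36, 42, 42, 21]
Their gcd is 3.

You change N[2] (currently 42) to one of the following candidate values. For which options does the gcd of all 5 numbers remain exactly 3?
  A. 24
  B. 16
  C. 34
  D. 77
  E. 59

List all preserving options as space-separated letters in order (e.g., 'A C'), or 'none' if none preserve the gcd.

Answer: A

Derivation:
Old gcd = 3; gcd of others (without N[2]) = 3
New gcd for candidate v: gcd(3, v). Preserves old gcd iff gcd(3, v) = 3.
  Option A: v=24, gcd(3,24)=3 -> preserves
  Option B: v=16, gcd(3,16)=1 -> changes
  Option C: v=34, gcd(3,34)=1 -> changes
  Option D: v=77, gcd(3,77)=1 -> changes
  Option E: v=59, gcd(3,59)=1 -> changes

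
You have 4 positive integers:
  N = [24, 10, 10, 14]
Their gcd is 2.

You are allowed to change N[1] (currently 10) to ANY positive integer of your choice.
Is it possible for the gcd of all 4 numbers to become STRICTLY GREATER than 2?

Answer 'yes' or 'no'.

Answer: no

Derivation:
Current gcd = 2
gcd of all OTHER numbers (without N[1]=10): gcd([24, 10, 14]) = 2
The new gcd after any change is gcd(2, new_value).
This can be at most 2.
Since 2 = old gcd 2, the gcd can only stay the same or decrease.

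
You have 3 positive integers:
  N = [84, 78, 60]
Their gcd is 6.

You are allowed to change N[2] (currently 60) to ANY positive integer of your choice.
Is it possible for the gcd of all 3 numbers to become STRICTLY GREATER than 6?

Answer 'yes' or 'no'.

Current gcd = 6
gcd of all OTHER numbers (without N[2]=60): gcd([84, 78]) = 6
The new gcd after any change is gcd(6, new_value).
This can be at most 6.
Since 6 = old gcd 6, the gcd can only stay the same or decrease.

Answer: no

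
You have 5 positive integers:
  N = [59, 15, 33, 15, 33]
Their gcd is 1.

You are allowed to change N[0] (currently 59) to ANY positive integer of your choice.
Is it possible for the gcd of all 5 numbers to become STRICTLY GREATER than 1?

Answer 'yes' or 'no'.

Answer: yes

Derivation:
Current gcd = 1
gcd of all OTHER numbers (without N[0]=59): gcd([15, 33, 15, 33]) = 3
The new gcd after any change is gcd(3, new_value).
This can be at most 3.
Since 3 > old gcd 1, the gcd CAN increase (e.g., set N[0] = 3).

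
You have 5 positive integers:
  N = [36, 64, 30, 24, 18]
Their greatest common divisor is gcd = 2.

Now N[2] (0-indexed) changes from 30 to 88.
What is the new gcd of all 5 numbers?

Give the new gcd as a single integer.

Numbers: [36, 64, 30, 24, 18], gcd = 2
Change: index 2, 30 -> 88
gcd of the OTHER numbers (without index 2): gcd([36, 64, 24, 18]) = 2
New gcd = gcd(g_others, new_val) = gcd(2, 88) = 2

Answer: 2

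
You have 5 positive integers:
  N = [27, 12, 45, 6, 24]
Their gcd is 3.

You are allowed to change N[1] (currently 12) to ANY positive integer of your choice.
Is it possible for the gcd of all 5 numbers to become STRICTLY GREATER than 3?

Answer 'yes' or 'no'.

Current gcd = 3
gcd of all OTHER numbers (without N[1]=12): gcd([27, 45, 6, 24]) = 3
The new gcd after any change is gcd(3, new_value).
This can be at most 3.
Since 3 = old gcd 3, the gcd can only stay the same or decrease.

Answer: no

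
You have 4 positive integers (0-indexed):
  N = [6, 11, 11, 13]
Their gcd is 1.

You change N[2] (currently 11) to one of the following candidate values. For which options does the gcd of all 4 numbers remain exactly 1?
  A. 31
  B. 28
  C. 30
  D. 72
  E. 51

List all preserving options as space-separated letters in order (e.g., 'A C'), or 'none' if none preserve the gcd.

Old gcd = 1; gcd of others (without N[2]) = 1
New gcd for candidate v: gcd(1, v). Preserves old gcd iff gcd(1, v) = 1.
  Option A: v=31, gcd(1,31)=1 -> preserves
  Option B: v=28, gcd(1,28)=1 -> preserves
  Option C: v=30, gcd(1,30)=1 -> preserves
  Option D: v=72, gcd(1,72)=1 -> preserves
  Option E: v=51, gcd(1,51)=1 -> preserves

Answer: A B C D E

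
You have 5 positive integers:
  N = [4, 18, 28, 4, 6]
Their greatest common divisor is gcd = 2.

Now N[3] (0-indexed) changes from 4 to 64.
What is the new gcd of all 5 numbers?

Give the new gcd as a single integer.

Answer: 2

Derivation:
Numbers: [4, 18, 28, 4, 6], gcd = 2
Change: index 3, 4 -> 64
gcd of the OTHER numbers (without index 3): gcd([4, 18, 28, 6]) = 2
New gcd = gcd(g_others, new_val) = gcd(2, 64) = 2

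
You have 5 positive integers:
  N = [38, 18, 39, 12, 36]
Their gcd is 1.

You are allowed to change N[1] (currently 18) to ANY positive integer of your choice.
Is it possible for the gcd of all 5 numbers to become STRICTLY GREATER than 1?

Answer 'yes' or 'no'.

Answer: no

Derivation:
Current gcd = 1
gcd of all OTHER numbers (without N[1]=18): gcd([38, 39, 12, 36]) = 1
The new gcd after any change is gcd(1, new_value).
This can be at most 1.
Since 1 = old gcd 1, the gcd can only stay the same or decrease.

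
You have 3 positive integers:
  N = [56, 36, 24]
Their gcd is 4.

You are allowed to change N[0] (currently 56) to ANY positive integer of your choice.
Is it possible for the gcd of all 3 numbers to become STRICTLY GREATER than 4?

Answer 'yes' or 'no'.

Current gcd = 4
gcd of all OTHER numbers (without N[0]=56): gcd([36, 24]) = 12
The new gcd after any change is gcd(12, new_value).
This can be at most 12.
Since 12 > old gcd 4, the gcd CAN increase (e.g., set N[0] = 12).

Answer: yes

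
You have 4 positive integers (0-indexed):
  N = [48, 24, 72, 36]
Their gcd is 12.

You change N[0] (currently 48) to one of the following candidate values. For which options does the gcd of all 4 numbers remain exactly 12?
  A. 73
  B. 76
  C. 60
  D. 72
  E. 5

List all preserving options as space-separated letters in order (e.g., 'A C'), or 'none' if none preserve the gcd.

Old gcd = 12; gcd of others (without N[0]) = 12
New gcd for candidate v: gcd(12, v). Preserves old gcd iff gcd(12, v) = 12.
  Option A: v=73, gcd(12,73)=1 -> changes
  Option B: v=76, gcd(12,76)=4 -> changes
  Option C: v=60, gcd(12,60)=12 -> preserves
  Option D: v=72, gcd(12,72)=12 -> preserves
  Option E: v=5, gcd(12,5)=1 -> changes

Answer: C D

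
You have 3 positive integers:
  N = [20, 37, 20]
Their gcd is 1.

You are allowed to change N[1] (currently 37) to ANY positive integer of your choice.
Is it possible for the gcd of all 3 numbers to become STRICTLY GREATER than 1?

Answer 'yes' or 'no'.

Answer: yes

Derivation:
Current gcd = 1
gcd of all OTHER numbers (without N[1]=37): gcd([20, 20]) = 20
The new gcd after any change is gcd(20, new_value).
This can be at most 20.
Since 20 > old gcd 1, the gcd CAN increase (e.g., set N[1] = 20).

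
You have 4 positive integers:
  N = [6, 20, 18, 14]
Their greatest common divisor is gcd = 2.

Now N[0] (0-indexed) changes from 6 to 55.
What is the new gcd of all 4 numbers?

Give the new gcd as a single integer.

Answer: 1

Derivation:
Numbers: [6, 20, 18, 14], gcd = 2
Change: index 0, 6 -> 55
gcd of the OTHER numbers (without index 0): gcd([20, 18, 14]) = 2
New gcd = gcd(g_others, new_val) = gcd(2, 55) = 1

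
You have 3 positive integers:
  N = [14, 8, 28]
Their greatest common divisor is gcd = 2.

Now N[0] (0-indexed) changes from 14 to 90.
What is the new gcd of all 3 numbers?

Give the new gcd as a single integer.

Numbers: [14, 8, 28], gcd = 2
Change: index 0, 14 -> 90
gcd of the OTHER numbers (without index 0): gcd([8, 28]) = 4
New gcd = gcd(g_others, new_val) = gcd(4, 90) = 2

Answer: 2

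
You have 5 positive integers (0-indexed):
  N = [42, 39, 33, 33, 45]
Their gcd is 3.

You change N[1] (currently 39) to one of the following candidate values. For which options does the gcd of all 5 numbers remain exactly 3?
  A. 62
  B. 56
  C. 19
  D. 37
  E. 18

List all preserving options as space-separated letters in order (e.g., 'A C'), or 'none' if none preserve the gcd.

Old gcd = 3; gcd of others (without N[1]) = 3
New gcd for candidate v: gcd(3, v). Preserves old gcd iff gcd(3, v) = 3.
  Option A: v=62, gcd(3,62)=1 -> changes
  Option B: v=56, gcd(3,56)=1 -> changes
  Option C: v=19, gcd(3,19)=1 -> changes
  Option D: v=37, gcd(3,37)=1 -> changes
  Option E: v=18, gcd(3,18)=3 -> preserves

Answer: E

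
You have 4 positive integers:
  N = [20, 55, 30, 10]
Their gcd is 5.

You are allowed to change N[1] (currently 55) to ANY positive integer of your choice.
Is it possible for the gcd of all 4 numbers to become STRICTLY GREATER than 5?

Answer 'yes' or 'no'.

Answer: yes

Derivation:
Current gcd = 5
gcd of all OTHER numbers (without N[1]=55): gcd([20, 30, 10]) = 10
The new gcd after any change is gcd(10, new_value).
This can be at most 10.
Since 10 > old gcd 5, the gcd CAN increase (e.g., set N[1] = 10).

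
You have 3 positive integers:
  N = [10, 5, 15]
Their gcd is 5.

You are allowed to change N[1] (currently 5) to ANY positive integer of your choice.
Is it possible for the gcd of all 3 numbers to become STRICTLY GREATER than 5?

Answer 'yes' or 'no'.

Current gcd = 5
gcd of all OTHER numbers (without N[1]=5): gcd([10, 15]) = 5
The new gcd after any change is gcd(5, new_value).
This can be at most 5.
Since 5 = old gcd 5, the gcd can only stay the same or decrease.

Answer: no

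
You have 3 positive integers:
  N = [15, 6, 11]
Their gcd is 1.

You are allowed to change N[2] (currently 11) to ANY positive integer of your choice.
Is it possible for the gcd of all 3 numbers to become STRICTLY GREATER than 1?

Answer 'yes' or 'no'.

Answer: yes

Derivation:
Current gcd = 1
gcd of all OTHER numbers (without N[2]=11): gcd([15, 6]) = 3
The new gcd after any change is gcd(3, new_value).
This can be at most 3.
Since 3 > old gcd 1, the gcd CAN increase (e.g., set N[2] = 3).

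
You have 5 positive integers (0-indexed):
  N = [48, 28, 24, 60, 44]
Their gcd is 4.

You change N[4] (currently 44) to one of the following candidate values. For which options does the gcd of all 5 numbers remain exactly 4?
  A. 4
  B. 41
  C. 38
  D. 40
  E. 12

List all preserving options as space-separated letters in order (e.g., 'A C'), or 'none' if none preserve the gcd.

Answer: A D E

Derivation:
Old gcd = 4; gcd of others (without N[4]) = 4
New gcd for candidate v: gcd(4, v). Preserves old gcd iff gcd(4, v) = 4.
  Option A: v=4, gcd(4,4)=4 -> preserves
  Option B: v=41, gcd(4,41)=1 -> changes
  Option C: v=38, gcd(4,38)=2 -> changes
  Option D: v=40, gcd(4,40)=4 -> preserves
  Option E: v=12, gcd(4,12)=4 -> preserves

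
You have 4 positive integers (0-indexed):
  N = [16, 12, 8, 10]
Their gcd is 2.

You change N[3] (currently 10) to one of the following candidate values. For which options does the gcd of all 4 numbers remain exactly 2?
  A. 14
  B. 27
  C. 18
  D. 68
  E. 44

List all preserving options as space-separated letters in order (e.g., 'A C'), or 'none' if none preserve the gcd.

Answer: A C

Derivation:
Old gcd = 2; gcd of others (without N[3]) = 4
New gcd for candidate v: gcd(4, v). Preserves old gcd iff gcd(4, v) = 2.
  Option A: v=14, gcd(4,14)=2 -> preserves
  Option B: v=27, gcd(4,27)=1 -> changes
  Option C: v=18, gcd(4,18)=2 -> preserves
  Option D: v=68, gcd(4,68)=4 -> changes
  Option E: v=44, gcd(4,44)=4 -> changes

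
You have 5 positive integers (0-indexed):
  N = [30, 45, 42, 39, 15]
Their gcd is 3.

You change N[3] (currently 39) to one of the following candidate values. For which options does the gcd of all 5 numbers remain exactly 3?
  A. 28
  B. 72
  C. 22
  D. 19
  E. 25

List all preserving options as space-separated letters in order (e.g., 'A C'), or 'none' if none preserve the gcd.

Old gcd = 3; gcd of others (without N[3]) = 3
New gcd for candidate v: gcd(3, v). Preserves old gcd iff gcd(3, v) = 3.
  Option A: v=28, gcd(3,28)=1 -> changes
  Option B: v=72, gcd(3,72)=3 -> preserves
  Option C: v=22, gcd(3,22)=1 -> changes
  Option D: v=19, gcd(3,19)=1 -> changes
  Option E: v=25, gcd(3,25)=1 -> changes

Answer: B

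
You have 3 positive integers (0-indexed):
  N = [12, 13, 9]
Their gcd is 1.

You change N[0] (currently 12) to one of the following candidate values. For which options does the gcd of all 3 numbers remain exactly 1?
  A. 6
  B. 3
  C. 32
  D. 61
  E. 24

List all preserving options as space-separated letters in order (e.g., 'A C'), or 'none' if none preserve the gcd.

Old gcd = 1; gcd of others (without N[0]) = 1
New gcd for candidate v: gcd(1, v). Preserves old gcd iff gcd(1, v) = 1.
  Option A: v=6, gcd(1,6)=1 -> preserves
  Option B: v=3, gcd(1,3)=1 -> preserves
  Option C: v=32, gcd(1,32)=1 -> preserves
  Option D: v=61, gcd(1,61)=1 -> preserves
  Option E: v=24, gcd(1,24)=1 -> preserves

Answer: A B C D E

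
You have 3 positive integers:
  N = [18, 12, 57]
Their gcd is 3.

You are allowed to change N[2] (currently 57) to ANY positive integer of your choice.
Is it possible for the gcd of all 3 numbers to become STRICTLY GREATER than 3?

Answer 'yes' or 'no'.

Answer: yes

Derivation:
Current gcd = 3
gcd of all OTHER numbers (without N[2]=57): gcd([18, 12]) = 6
The new gcd after any change is gcd(6, new_value).
This can be at most 6.
Since 6 > old gcd 3, the gcd CAN increase (e.g., set N[2] = 6).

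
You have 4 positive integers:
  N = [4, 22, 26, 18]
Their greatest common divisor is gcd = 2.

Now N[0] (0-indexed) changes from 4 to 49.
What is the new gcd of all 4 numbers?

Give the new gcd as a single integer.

Answer: 1

Derivation:
Numbers: [4, 22, 26, 18], gcd = 2
Change: index 0, 4 -> 49
gcd of the OTHER numbers (without index 0): gcd([22, 26, 18]) = 2
New gcd = gcd(g_others, new_val) = gcd(2, 49) = 1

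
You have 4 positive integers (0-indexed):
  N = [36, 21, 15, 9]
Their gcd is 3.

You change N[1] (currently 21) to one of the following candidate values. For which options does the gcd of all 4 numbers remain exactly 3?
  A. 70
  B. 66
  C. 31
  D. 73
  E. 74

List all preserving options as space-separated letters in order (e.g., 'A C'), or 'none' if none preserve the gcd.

Answer: B

Derivation:
Old gcd = 3; gcd of others (without N[1]) = 3
New gcd for candidate v: gcd(3, v). Preserves old gcd iff gcd(3, v) = 3.
  Option A: v=70, gcd(3,70)=1 -> changes
  Option B: v=66, gcd(3,66)=3 -> preserves
  Option C: v=31, gcd(3,31)=1 -> changes
  Option D: v=73, gcd(3,73)=1 -> changes
  Option E: v=74, gcd(3,74)=1 -> changes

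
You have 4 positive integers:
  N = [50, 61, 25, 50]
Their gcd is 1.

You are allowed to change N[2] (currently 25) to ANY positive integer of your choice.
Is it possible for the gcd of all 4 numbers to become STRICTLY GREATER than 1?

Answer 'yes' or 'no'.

Answer: no

Derivation:
Current gcd = 1
gcd of all OTHER numbers (without N[2]=25): gcd([50, 61, 50]) = 1
The new gcd after any change is gcd(1, new_value).
This can be at most 1.
Since 1 = old gcd 1, the gcd can only stay the same or decrease.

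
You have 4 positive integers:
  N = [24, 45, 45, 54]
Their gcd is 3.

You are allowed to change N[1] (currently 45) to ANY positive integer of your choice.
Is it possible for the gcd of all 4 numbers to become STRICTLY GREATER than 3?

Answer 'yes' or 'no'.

Current gcd = 3
gcd of all OTHER numbers (without N[1]=45): gcd([24, 45, 54]) = 3
The new gcd after any change is gcd(3, new_value).
This can be at most 3.
Since 3 = old gcd 3, the gcd can only stay the same or decrease.

Answer: no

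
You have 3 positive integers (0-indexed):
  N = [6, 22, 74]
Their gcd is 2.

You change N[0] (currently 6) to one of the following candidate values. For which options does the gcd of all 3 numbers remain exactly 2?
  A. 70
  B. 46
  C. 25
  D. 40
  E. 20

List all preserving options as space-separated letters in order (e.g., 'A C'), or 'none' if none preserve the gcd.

Old gcd = 2; gcd of others (without N[0]) = 2
New gcd for candidate v: gcd(2, v). Preserves old gcd iff gcd(2, v) = 2.
  Option A: v=70, gcd(2,70)=2 -> preserves
  Option B: v=46, gcd(2,46)=2 -> preserves
  Option C: v=25, gcd(2,25)=1 -> changes
  Option D: v=40, gcd(2,40)=2 -> preserves
  Option E: v=20, gcd(2,20)=2 -> preserves

Answer: A B D E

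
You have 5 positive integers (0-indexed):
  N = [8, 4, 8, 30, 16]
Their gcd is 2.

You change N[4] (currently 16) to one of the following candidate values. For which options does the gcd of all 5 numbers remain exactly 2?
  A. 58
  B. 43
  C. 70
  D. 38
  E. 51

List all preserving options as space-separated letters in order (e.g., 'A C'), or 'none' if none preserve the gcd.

Old gcd = 2; gcd of others (without N[4]) = 2
New gcd for candidate v: gcd(2, v). Preserves old gcd iff gcd(2, v) = 2.
  Option A: v=58, gcd(2,58)=2 -> preserves
  Option B: v=43, gcd(2,43)=1 -> changes
  Option C: v=70, gcd(2,70)=2 -> preserves
  Option D: v=38, gcd(2,38)=2 -> preserves
  Option E: v=51, gcd(2,51)=1 -> changes

Answer: A C D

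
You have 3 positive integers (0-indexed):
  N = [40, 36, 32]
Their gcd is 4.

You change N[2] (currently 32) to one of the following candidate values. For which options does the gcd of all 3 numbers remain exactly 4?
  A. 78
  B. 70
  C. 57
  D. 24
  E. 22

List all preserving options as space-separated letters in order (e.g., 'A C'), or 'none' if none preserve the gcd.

Answer: D

Derivation:
Old gcd = 4; gcd of others (without N[2]) = 4
New gcd for candidate v: gcd(4, v). Preserves old gcd iff gcd(4, v) = 4.
  Option A: v=78, gcd(4,78)=2 -> changes
  Option B: v=70, gcd(4,70)=2 -> changes
  Option C: v=57, gcd(4,57)=1 -> changes
  Option D: v=24, gcd(4,24)=4 -> preserves
  Option E: v=22, gcd(4,22)=2 -> changes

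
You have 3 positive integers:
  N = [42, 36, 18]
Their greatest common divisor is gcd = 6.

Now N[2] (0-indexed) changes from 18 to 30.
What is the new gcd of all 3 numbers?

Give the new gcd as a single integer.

Answer: 6

Derivation:
Numbers: [42, 36, 18], gcd = 6
Change: index 2, 18 -> 30
gcd of the OTHER numbers (without index 2): gcd([42, 36]) = 6
New gcd = gcd(g_others, new_val) = gcd(6, 30) = 6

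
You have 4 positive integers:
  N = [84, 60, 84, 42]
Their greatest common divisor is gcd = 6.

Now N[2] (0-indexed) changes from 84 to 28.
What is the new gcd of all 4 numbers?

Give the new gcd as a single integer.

Numbers: [84, 60, 84, 42], gcd = 6
Change: index 2, 84 -> 28
gcd of the OTHER numbers (without index 2): gcd([84, 60, 42]) = 6
New gcd = gcd(g_others, new_val) = gcd(6, 28) = 2

Answer: 2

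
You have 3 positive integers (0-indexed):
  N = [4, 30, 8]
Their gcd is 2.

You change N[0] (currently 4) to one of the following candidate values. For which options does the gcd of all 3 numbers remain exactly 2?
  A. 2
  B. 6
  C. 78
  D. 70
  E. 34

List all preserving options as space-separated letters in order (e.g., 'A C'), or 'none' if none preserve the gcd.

Old gcd = 2; gcd of others (without N[0]) = 2
New gcd for candidate v: gcd(2, v). Preserves old gcd iff gcd(2, v) = 2.
  Option A: v=2, gcd(2,2)=2 -> preserves
  Option B: v=6, gcd(2,6)=2 -> preserves
  Option C: v=78, gcd(2,78)=2 -> preserves
  Option D: v=70, gcd(2,70)=2 -> preserves
  Option E: v=34, gcd(2,34)=2 -> preserves

Answer: A B C D E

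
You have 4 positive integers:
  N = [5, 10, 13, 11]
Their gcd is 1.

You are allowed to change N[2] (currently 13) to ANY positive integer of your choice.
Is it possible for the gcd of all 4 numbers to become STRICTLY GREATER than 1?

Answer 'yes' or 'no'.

Current gcd = 1
gcd of all OTHER numbers (without N[2]=13): gcd([5, 10, 11]) = 1
The new gcd after any change is gcd(1, new_value).
This can be at most 1.
Since 1 = old gcd 1, the gcd can only stay the same or decrease.

Answer: no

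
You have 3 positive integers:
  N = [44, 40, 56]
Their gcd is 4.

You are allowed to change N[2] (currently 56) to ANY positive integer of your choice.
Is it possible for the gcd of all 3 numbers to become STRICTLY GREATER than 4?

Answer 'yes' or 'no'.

Answer: no

Derivation:
Current gcd = 4
gcd of all OTHER numbers (without N[2]=56): gcd([44, 40]) = 4
The new gcd after any change is gcd(4, new_value).
This can be at most 4.
Since 4 = old gcd 4, the gcd can only stay the same or decrease.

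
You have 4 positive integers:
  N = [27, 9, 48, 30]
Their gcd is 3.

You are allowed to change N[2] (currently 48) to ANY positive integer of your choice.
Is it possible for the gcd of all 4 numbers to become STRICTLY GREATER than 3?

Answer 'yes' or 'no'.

Current gcd = 3
gcd of all OTHER numbers (without N[2]=48): gcd([27, 9, 30]) = 3
The new gcd after any change is gcd(3, new_value).
This can be at most 3.
Since 3 = old gcd 3, the gcd can only stay the same or decrease.

Answer: no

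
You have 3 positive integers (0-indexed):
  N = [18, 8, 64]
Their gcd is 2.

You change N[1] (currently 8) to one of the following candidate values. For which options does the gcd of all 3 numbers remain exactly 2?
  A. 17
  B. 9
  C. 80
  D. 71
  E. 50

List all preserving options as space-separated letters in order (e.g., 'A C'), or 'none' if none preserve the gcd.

Old gcd = 2; gcd of others (without N[1]) = 2
New gcd for candidate v: gcd(2, v). Preserves old gcd iff gcd(2, v) = 2.
  Option A: v=17, gcd(2,17)=1 -> changes
  Option B: v=9, gcd(2,9)=1 -> changes
  Option C: v=80, gcd(2,80)=2 -> preserves
  Option D: v=71, gcd(2,71)=1 -> changes
  Option E: v=50, gcd(2,50)=2 -> preserves

Answer: C E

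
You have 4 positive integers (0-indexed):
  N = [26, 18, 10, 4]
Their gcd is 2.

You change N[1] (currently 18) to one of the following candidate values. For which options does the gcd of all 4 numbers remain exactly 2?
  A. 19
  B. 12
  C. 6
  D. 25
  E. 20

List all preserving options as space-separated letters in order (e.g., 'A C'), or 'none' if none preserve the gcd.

Answer: B C E

Derivation:
Old gcd = 2; gcd of others (without N[1]) = 2
New gcd for candidate v: gcd(2, v). Preserves old gcd iff gcd(2, v) = 2.
  Option A: v=19, gcd(2,19)=1 -> changes
  Option B: v=12, gcd(2,12)=2 -> preserves
  Option C: v=6, gcd(2,6)=2 -> preserves
  Option D: v=25, gcd(2,25)=1 -> changes
  Option E: v=20, gcd(2,20)=2 -> preserves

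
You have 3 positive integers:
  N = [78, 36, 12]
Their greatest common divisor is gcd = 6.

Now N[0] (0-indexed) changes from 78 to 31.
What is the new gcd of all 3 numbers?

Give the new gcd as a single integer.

Answer: 1

Derivation:
Numbers: [78, 36, 12], gcd = 6
Change: index 0, 78 -> 31
gcd of the OTHER numbers (without index 0): gcd([36, 12]) = 12
New gcd = gcd(g_others, new_val) = gcd(12, 31) = 1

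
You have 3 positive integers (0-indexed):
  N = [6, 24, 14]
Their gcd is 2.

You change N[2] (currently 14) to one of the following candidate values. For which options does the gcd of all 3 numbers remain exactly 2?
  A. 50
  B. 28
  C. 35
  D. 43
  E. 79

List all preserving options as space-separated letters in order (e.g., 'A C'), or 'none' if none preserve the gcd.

Old gcd = 2; gcd of others (without N[2]) = 6
New gcd for candidate v: gcd(6, v). Preserves old gcd iff gcd(6, v) = 2.
  Option A: v=50, gcd(6,50)=2 -> preserves
  Option B: v=28, gcd(6,28)=2 -> preserves
  Option C: v=35, gcd(6,35)=1 -> changes
  Option D: v=43, gcd(6,43)=1 -> changes
  Option E: v=79, gcd(6,79)=1 -> changes

Answer: A B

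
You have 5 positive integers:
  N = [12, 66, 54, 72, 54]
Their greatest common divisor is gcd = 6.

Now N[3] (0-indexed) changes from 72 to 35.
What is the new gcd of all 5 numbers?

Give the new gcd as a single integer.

Numbers: [12, 66, 54, 72, 54], gcd = 6
Change: index 3, 72 -> 35
gcd of the OTHER numbers (without index 3): gcd([12, 66, 54, 54]) = 6
New gcd = gcd(g_others, new_val) = gcd(6, 35) = 1

Answer: 1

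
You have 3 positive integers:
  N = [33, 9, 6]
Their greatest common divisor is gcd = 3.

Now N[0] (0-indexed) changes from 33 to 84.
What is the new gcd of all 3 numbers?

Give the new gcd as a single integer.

Numbers: [33, 9, 6], gcd = 3
Change: index 0, 33 -> 84
gcd of the OTHER numbers (without index 0): gcd([9, 6]) = 3
New gcd = gcd(g_others, new_val) = gcd(3, 84) = 3

Answer: 3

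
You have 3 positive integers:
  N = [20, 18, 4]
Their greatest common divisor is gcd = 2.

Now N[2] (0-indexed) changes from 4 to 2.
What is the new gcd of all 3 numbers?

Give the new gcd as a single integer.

Answer: 2

Derivation:
Numbers: [20, 18, 4], gcd = 2
Change: index 2, 4 -> 2
gcd of the OTHER numbers (without index 2): gcd([20, 18]) = 2
New gcd = gcd(g_others, new_val) = gcd(2, 2) = 2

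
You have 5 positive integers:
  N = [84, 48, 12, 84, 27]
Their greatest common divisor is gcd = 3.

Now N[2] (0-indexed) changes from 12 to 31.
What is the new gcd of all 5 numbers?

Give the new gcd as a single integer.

Answer: 1

Derivation:
Numbers: [84, 48, 12, 84, 27], gcd = 3
Change: index 2, 12 -> 31
gcd of the OTHER numbers (without index 2): gcd([84, 48, 84, 27]) = 3
New gcd = gcd(g_others, new_val) = gcd(3, 31) = 1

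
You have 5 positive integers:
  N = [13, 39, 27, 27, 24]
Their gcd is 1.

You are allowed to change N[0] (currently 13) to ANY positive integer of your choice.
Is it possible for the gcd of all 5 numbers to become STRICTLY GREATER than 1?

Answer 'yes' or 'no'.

Answer: yes

Derivation:
Current gcd = 1
gcd of all OTHER numbers (without N[0]=13): gcd([39, 27, 27, 24]) = 3
The new gcd after any change is gcd(3, new_value).
This can be at most 3.
Since 3 > old gcd 1, the gcd CAN increase (e.g., set N[0] = 3).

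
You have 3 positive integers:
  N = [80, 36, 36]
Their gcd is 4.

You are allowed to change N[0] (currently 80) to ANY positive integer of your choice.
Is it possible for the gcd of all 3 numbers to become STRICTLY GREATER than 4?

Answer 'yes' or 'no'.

Current gcd = 4
gcd of all OTHER numbers (without N[0]=80): gcd([36, 36]) = 36
The new gcd after any change is gcd(36, new_value).
This can be at most 36.
Since 36 > old gcd 4, the gcd CAN increase (e.g., set N[0] = 36).

Answer: yes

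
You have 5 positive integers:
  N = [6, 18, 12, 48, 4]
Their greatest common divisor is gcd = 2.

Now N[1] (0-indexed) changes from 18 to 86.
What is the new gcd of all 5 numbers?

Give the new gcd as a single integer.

Answer: 2

Derivation:
Numbers: [6, 18, 12, 48, 4], gcd = 2
Change: index 1, 18 -> 86
gcd of the OTHER numbers (without index 1): gcd([6, 12, 48, 4]) = 2
New gcd = gcd(g_others, new_val) = gcd(2, 86) = 2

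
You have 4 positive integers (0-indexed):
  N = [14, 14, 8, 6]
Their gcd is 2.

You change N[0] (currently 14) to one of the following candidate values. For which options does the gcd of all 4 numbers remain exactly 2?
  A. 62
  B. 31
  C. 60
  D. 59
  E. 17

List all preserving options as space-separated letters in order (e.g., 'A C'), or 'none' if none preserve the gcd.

Old gcd = 2; gcd of others (without N[0]) = 2
New gcd for candidate v: gcd(2, v). Preserves old gcd iff gcd(2, v) = 2.
  Option A: v=62, gcd(2,62)=2 -> preserves
  Option B: v=31, gcd(2,31)=1 -> changes
  Option C: v=60, gcd(2,60)=2 -> preserves
  Option D: v=59, gcd(2,59)=1 -> changes
  Option E: v=17, gcd(2,17)=1 -> changes

Answer: A C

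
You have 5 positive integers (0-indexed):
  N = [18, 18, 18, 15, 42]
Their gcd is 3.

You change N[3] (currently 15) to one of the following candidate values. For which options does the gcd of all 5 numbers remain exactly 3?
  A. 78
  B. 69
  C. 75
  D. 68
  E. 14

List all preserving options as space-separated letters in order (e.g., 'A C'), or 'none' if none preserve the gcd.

Old gcd = 3; gcd of others (without N[3]) = 6
New gcd for candidate v: gcd(6, v). Preserves old gcd iff gcd(6, v) = 3.
  Option A: v=78, gcd(6,78)=6 -> changes
  Option B: v=69, gcd(6,69)=3 -> preserves
  Option C: v=75, gcd(6,75)=3 -> preserves
  Option D: v=68, gcd(6,68)=2 -> changes
  Option E: v=14, gcd(6,14)=2 -> changes

Answer: B C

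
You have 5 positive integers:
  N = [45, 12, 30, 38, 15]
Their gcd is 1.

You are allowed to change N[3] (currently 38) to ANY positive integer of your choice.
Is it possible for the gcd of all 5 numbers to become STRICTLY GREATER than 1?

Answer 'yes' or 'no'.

Answer: yes

Derivation:
Current gcd = 1
gcd of all OTHER numbers (without N[3]=38): gcd([45, 12, 30, 15]) = 3
The new gcd after any change is gcd(3, new_value).
This can be at most 3.
Since 3 > old gcd 1, the gcd CAN increase (e.g., set N[3] = 3).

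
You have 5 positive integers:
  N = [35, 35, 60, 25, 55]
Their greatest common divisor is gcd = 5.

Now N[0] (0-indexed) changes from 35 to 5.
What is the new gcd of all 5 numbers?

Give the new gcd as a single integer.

Answer: 5

Derivation:
Numbers: [35, 35, 60, 25, 55], gcd = 5
Change: index 0, 35 -> 5
gcd of the OTHER numbers (without index 0): gcd([35, 60, 25, 55]) = 5
New gcd = gcd(g_others, new_val) = gcd(5, 5) = 5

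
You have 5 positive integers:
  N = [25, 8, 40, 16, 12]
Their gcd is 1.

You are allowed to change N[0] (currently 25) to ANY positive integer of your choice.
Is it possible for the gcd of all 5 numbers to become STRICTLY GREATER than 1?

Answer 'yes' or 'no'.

Current gcd = 1
gcd of all OTHER numbers (without N[0]=25): gcd([8, 40, 16, 12]) = 4
The new gcd after any change is gcd(4, new_value).
This can be at most 4.
Since 4 > old gcd 1, the gcd CAN increase (e.g., set N[0] = 4).

Answer: yes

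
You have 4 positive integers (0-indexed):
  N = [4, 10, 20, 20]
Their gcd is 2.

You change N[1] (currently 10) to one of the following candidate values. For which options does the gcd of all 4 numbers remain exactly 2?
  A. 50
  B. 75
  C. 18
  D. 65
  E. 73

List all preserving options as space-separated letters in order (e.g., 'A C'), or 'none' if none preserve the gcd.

Answer: A C

Derivation:
Old gcd = 2; gcd of others (without N[1]) = 4
New gcd for candidate v: gcd(4, v). Preserves old gcd iff gcd(4, v) = 2.
  Option A: v=50, gcd(4,50)=2 -> preserves
  Option B: v=75, gcd(4,75)=1 -> changes
  Option C: v=18, gcd(4,18)=2 -> preserves
  Option D: v=65, gcd(4,65)=1 -> changes
  Option E: v=73, gcd(4,73)=1 -> changes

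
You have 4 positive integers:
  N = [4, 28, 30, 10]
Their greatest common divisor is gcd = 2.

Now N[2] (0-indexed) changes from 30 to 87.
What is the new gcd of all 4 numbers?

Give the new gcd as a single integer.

Numbers: [4, 28, 30, 10], gcd = 2
Change: index 2, 30 -> 87
gcd of the OTHER numbers (without index 2): gcd([4, 28, 10]) = 2
New gcd = gcd(g_others, new_val) = gcd(2, 87) = 1

Answer: 1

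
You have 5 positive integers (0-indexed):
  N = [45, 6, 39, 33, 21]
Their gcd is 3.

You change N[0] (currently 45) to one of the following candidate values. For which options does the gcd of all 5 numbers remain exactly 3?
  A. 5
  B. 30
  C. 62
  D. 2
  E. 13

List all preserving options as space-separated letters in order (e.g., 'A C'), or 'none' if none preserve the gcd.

Old gcd = 3; gcd of others (without N[0]) = 3
New gcd for candidate v: gcd(3, v). Preserves old gcd iff gcd(3, v) = 3.
  Option A: v=5, gcd(3,5)=1 -> changes
  Option B: v=30, gcd(3,30)=3 -> preserves
  Option C: v=62, gcd(3,62)=1 -> changes
  Option D: v=2, gcd(3,2)=1 -> changes
  Option E: v=13, gcd(3,13)=1 -> changes

Answer: B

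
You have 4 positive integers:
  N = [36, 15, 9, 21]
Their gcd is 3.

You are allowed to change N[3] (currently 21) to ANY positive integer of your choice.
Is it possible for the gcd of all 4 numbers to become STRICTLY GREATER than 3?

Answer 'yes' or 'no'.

Answer: no

Derivation:
Current gcd = 3
gcd of all OTHER numbers (without N[3]=21): gcd([36, 15, 9]) = 3
The new gcd after any change is gcd(3, new_value).
This can be at most 3.
Since 3 = old gcd 3, the gcd can only stay the same or decrease.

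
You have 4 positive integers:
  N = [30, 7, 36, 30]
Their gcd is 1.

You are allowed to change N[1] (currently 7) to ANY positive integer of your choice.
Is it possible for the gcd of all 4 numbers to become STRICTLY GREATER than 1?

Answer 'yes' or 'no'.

Answer: yes

Derivation:
Current gcd = 1
gcd of all OTHER numbers (without N[1]=7): gcd([30, 36, 30]) = 6
The new gcd after any change is gcd(6, new_value).
This can be at most 6.
Since 6 > old gcd 1, the gcd CAN increase (e.g., set N[1] = 6).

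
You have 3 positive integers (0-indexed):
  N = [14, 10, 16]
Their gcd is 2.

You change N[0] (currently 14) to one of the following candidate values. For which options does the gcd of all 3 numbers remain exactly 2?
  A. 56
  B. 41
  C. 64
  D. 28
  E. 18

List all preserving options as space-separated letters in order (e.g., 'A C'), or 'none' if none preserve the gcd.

Old gcd = 2; gcd of others (without N[0]) = 2
New gcd for candidate v: gcd(2, v). Preserves old gcd iff gcd(2, v) = 2.
  Option A: v=56, gcd(2,56)=2 -> preserves
  Option B: v=41, gcd(2,41)=1 -> changes
  Option C: v=64, gcd(2,64)=2 -> preserves
  Option D: v=28, gcd(2,28)=2 -> preserves
  Option E: v=18, gcd(2,18)=2 -> preserves

Answer: A C D E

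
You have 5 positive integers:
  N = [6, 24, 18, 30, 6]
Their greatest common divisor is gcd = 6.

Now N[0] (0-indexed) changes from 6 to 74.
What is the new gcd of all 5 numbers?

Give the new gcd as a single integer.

Answer: 2

Derivation:
Numbers: [6, 24, 18, 30, 6], gcd = 6
Change: index 0, 6 -> 74
gcd of the OTHER numbers (without index 0): gcd([24, 18, 30, 6]) = 6
New gcd = gcd(g_others, new_val) = gcd(6, 74) = 2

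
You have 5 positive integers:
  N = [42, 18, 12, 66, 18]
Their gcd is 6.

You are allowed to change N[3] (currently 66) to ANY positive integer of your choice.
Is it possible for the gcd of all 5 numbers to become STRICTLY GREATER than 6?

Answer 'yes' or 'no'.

Answer: no

Derivation:
Current gcd = 6
gcd of all OTHER numbers (without N[3]=66): gcd([42, 18, 12, 18]) = 6
The new gcd after any change is gcd(6, new_value).
This can be at most 6.
Since 6 = old gcd 6, the gcd can only stay the same or decrease.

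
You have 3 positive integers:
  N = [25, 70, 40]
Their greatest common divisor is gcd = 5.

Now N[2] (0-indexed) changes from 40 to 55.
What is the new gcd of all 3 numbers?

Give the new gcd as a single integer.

Numbers: [25, 70, 40], gcd = 5
Change: index 2, 40 -> 55
gcd of the OTHER numbers (without index 2): gcd([25, 70]) = 5
New gcd = gcd(g_others, new_val) = gcd(5, 55) = 5

Answer: 5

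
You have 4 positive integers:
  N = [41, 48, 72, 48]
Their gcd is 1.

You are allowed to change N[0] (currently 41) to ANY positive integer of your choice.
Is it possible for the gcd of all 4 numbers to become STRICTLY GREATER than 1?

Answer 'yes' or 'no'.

Current gcd = 1
gcd of all OTHER numbers (without N[0]=41): gcd([48, 72, 48]) = 24
The new gcd after any change is gcd(24, new_value).
This can be at most 24.
Since 24 > old gcd 1, the gcd CAN increase (e.g., set N[0] = 24).

Answer: yes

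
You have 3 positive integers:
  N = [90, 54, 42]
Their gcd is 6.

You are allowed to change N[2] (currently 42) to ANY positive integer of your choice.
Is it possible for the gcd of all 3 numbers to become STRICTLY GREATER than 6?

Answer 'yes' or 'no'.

Current gcd = 6
gcd of all OTHER numbers (without N[2]=42): gcd([90, 54]) = 18
The new gcd after any change is gcd(18, new_value).
This can be at most 18.
Since 18 > old gcd 6, the gcd CAN increase (e.g., set N[2] = 18).

Answer: yes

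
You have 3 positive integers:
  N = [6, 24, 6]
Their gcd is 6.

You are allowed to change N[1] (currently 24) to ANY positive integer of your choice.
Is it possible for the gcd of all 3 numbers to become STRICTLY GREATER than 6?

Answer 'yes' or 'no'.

Answer: no

Derivation:
Current gcd = 6
gcd of all OTHER numbers (without N[1]=24): gcd([6, 6]) = 6
The new gcd after any change is gcd(6, new_value).
This can be at most 6.
Since 6 = old gcd 6, the gcd can only stay the same or decrease.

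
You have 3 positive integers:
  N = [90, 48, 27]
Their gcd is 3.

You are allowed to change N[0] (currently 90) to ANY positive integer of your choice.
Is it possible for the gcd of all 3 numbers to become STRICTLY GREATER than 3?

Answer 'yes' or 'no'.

Answer: no

Derivation:
Current gcd = 3
gcd of all OTHER numbers (without N[0]=90): gcd([48, 27]) = 3
The new gcd after any change is gcd(3, new_value).
This can be at most 3.
Since 3 = old gcd 3, the gcd can only stay the same or decrease.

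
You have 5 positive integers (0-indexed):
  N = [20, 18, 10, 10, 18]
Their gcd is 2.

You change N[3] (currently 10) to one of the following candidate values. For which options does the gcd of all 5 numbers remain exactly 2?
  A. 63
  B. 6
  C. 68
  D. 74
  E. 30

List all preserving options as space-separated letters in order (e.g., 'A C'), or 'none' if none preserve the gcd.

Answer: B C D E

Derivation:
Old gcd = 2; gcd of others (without N[3]) = 2
New gcd for candidate v: gcd(2, v). Preserves old gcd iff gcd(2, v) = 2.
  Option A: v=63, gcd(2,63)=1 -> changes
  Option B: v=6, gcd(2,6)=2 -> preserves
  Option C: v=68, gcd(2,68)=2 -> preserves
  Option D: v=74, gcd(2,74)=2 -> preserves
  Option E: v=30, gcd(2,30)=2 -> preserves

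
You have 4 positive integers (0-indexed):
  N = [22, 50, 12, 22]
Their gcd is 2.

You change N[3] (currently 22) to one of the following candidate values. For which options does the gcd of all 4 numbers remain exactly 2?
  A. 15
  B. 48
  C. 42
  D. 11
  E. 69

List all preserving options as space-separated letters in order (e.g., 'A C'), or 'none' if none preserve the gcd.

Answer: B C

Derivation:
Old gcd = 2; gcd of others (without N[3]) = 2
New gcd for candidate v: gcd(2, v). Preserves old gcd iff gcd(2, v) = 2.
  Option A: v=15, gcd(2,15)=1 -> changes
  Option B: v=48, gcd(2,48)=2 -> preserves
  Option C: v=42, gcd(2,42)=2 -> preserves
  Option D: v=11, gcd(2,11)=1 -> changes
  Option E: v=69, gcd(2,69)=1 -> changes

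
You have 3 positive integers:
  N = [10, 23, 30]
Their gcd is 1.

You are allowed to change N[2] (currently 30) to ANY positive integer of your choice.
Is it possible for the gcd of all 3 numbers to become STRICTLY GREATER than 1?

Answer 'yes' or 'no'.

Answer: no

Derivation:
Current gcd = 1
gcd of all OTHER numbers (without N[2]=30): gcd([10, 23]) = 1
The new gcd after any change is gcd(1, new_value).
This can be at most 1.
Since 1 = old gcd 1, the gcd can only stay the same or decrease.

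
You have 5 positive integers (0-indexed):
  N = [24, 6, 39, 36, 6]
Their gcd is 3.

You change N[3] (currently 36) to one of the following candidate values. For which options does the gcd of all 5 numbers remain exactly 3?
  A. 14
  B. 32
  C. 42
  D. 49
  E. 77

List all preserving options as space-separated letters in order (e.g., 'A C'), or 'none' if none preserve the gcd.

Answer: C

Derivation:
Old gcd = 3; gcd of others (without N[3]) = 3
New gcd for candidate v: gcd(3, v). Preserves old gcd iff gcd(3, v) = 3.
  Option A: v=14, gcd(3,14)=1 -> changes
  Option B: v=32, gcd(3,32)=1 -> changes
  Option C: v=42, gcd(3,42)=3 -> preserves
  Option D: v=49, gcd(3,49)=1 -> changes
  Option E: v=77, gcd(3,77)=1 -> changes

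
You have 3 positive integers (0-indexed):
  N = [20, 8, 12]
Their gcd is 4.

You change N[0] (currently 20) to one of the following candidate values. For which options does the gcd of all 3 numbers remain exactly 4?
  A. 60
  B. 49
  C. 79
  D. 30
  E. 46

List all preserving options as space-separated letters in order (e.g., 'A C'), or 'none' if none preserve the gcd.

Answer: A

Derivation:
Old gcd = 4; gcd of others (without N[0]) = 4
New gcd for candidate v: gcd(4, v). Preserves old gcd iff gcd(4, v) = 4.
  Option A: v=60, gcd(4,60)=4 -> preserves
  Option B: v=49, gcd(4,49)=1 -> changes
  Option C: v=79, gcd(4,79)=1 -> changes
  Option D: v=30, gcd(4,30)=2 -> changes
  Option E: v=46, gcd(4,46)=2 -> changes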